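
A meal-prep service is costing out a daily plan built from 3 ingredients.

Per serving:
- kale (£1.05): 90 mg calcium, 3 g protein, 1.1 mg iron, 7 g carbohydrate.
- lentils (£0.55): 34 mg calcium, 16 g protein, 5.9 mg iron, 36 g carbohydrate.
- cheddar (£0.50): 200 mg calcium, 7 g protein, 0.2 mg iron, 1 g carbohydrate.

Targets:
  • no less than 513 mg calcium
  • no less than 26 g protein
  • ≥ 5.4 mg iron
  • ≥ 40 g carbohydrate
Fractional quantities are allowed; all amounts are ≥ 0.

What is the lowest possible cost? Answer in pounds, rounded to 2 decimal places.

Let x1 = servings of kale, x2 = servings of lentils, x3 = servings of cheddar.
Minimise 1.05x1 + 0.55x2 + 0.5x3 with:
  90x1 + 34x2 + 200x3 ≥ 513   (calcium)
  3x1 + 16x2 + 7x3 ≥ 26   (protein)
  1.1x1 + 5.9x2 + 0.2x3 ≥ 5.4   (iron)
  7x1 + 36x2 + 1x3 ≥ 40   (carbohydrate)
  x1, x2, x3 ≥ 0.
The minimum-cost mix takes nothing from kale — only lentils, cheddar. There the calcium and carbohydrate constraints are tight.
Optimal quantities: lentils = 1.045 servings, cheddar = 2.387 servings.
Objective = 0.55·1.045 + 0.5·2.387 = 1.7683.

£1.77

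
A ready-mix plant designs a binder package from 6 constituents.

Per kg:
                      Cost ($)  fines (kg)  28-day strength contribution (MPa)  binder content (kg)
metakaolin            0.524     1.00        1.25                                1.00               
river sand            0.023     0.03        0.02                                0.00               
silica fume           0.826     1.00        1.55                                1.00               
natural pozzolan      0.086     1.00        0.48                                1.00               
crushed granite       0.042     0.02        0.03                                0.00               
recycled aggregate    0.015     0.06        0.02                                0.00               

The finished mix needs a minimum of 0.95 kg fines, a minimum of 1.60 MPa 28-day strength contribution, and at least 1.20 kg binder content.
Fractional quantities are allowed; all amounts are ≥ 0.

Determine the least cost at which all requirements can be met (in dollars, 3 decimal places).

$0.287

Let x1 = kg of metakaolin, x2 = kg of river sand, x3 = kg of silica fume, x4 = kg of natural pozzolan, x5 = kg of crushed granite, x6 = kg of recycled aggregate.
min 0.524x1 + 0.023x2 + 0.826x3 + 0.086x4 + 0.042x5 + 0.015x6 with:
  1x1 + 0.03x2 + 1x3 + 1x4 + 0.02x5 + 0.06x6 ≥ 0.95   (fines)
  1.25x1 + 0.02x2 + 1.55x3 + 0.48x4 + 0.03x5 + 0.02x6 ≥ 1.6   (28-day strength contribution)
  1x1 + 1x3 + 1x4 ≥ 1.2   (binder content)
  x1, x2, x3, x4, x5, x6 ≥ 0.
At the optimum only natural pozzolan is positive (metakaolin, river sand, silica fume, crushed granite, recycled aggregate = 0). The 28-day strength contribution requirement is met with equality.
Solving gives x4 = 3.333.
Cost = 0.086·3.333 = 0.28664.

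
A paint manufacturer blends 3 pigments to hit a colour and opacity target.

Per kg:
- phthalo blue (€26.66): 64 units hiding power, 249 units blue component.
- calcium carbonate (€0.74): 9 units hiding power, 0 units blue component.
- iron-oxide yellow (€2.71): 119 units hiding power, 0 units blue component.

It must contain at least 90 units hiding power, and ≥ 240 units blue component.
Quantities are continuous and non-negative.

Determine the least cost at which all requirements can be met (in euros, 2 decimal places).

€26.34

Treat it as an LP. Let x1 = kg of phthalo blue, x2 = kg of calcium carbonate, x3 = kg of iron-oxide yellow.
min 26.66x1 + 0.74x2 + 2.71x3 s.t.:
  64x1 + 9x2 + 119x3 ≥ 90   (hiding power)
  249x1 ≥ 240   (blue component)
  x1, x2, x3 ≥ 0.
The optimal basis is {phthalo blue, iron-oxide yellow}; calcium carbonate drops out. Binding constraints: hiding power and blue component.
Optimal quantities: phthalo blue = 0.9639 kg, iron-oxide yellow = 0.2379 kg.
Cost = 26.66·0.9639 + 2.71·0.2379 = 26.3423.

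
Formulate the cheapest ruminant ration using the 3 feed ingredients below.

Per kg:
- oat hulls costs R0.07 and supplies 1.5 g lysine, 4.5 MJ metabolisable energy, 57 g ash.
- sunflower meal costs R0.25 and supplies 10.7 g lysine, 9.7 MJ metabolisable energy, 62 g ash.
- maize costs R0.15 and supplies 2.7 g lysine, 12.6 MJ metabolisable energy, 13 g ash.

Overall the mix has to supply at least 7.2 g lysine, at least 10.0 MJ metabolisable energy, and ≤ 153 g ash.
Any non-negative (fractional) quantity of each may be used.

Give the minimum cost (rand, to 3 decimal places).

Let x1 = kg of oat hulls, x2 = kg of sunflower meal, x3 = kg of maize.
Minimize 0.07x1 + 0.25x2 + 0.15x3 with:
  1.5x1 + 10.7x2 + 2.7x3 ≥ 7.2   (lysine)
  4.5x1 + 9.7x2 + 12.6x3 ≥ 10   (metabolisable energy)
  57x1 + 62x2 + 13x3 ≤ 153   (ash)
  x1, x2, x3 ≥ 0.
At the optimum only sunflower meal, maize are positive (oat hulls = 0). Binding constraints: lysine and metabolisable energy.
Solving gives x2 = 0.5866, x3 = 0.3421.
Cost = 0.25·0.5866 + 0.15·0.3421 = 0.19797.

R0.198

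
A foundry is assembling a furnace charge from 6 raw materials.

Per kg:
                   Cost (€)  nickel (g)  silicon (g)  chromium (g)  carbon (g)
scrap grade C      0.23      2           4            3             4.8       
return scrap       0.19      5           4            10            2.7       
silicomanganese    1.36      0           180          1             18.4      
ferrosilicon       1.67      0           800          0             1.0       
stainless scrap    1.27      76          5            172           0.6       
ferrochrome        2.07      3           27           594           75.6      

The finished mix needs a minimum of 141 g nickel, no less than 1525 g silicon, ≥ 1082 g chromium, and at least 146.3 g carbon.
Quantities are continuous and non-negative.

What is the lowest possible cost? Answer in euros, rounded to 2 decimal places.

Let x1 = kg of scrap grade C, x2 = kg of return scrap, x3 = kg of silicomanganese, x4 = kg of ferrosilicon, x5 = kg of stainless scrap, x6 = kg of ferrochrome.
min 0.23x1 + 0.19x2 + 1.36x3 + 1.67x4 + 1.27x5 + 2.07x6 subject to:
  2x1 + 5x2 + 76x5 + 3x6 ≥ 141   (nickel)
  4x1 + 4x2 + 180x3 + 800x4 + 5x5 + 27x6 ≥ 1525   (silicon)
  3x1 + 10x2 + 1x3 + 172x5 + 594x6 ≥ 1082   (chromium)
  4.8x1 + 2.7x2 + 18.4x3 + 1x4 + 0.6x5 + 75.6x6 ≥ 146.3   (carbon)
  x1, x2, x3, x4, x5, x6 ≥ 0.
The optimal basis is {ferrosilicon, stainless scrap, ferrochrome}; scrap grade C, return scrap, silicomanganese drop out. The nickel, silicon, carbon requirements are met with equality.
So ferrosilicon = 1.831 kg, stainless scrap = 1.78 kg, ferrochrome = 1.897 kg.
Total cost: 1.67·1.831 + 1.27·1.78 + 2.07·1.897 = 9.2452.

€9.25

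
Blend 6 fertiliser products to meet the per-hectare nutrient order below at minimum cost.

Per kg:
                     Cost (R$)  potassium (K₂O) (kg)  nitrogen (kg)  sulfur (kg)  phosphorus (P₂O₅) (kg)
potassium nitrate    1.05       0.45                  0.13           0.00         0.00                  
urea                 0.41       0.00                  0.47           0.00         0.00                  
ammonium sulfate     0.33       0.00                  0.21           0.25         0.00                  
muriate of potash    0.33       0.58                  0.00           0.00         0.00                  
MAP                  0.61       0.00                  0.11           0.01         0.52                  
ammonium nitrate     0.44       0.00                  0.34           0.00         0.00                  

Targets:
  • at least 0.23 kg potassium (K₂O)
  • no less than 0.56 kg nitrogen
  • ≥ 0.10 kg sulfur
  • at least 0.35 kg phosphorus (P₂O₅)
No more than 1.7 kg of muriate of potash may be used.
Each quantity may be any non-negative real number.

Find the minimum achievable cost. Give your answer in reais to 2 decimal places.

This is a linear program. Let x1 = kg of potassium nitrate, x2 = kg of urea, x3 = kg of ammonium sulfate, x4 = kg of muriate of potash, x5 = kg of MAP, x6 = kg of ammonium nitrate.
Minimise 1.05x1 + 0.41x2 + 0.33x3 + 0.33x4 + 0.61x5 + 0.44x6 subject to:
  0.45x1 + 0.58x4 ≥ 0.23   (potassium (K₂O))
  0.13x1 + 0.47x2 + 0.21x3 + 0.11x5 + 0.34x6 ≥ 0.56   (nitrogen)
  0.25x3 + 0.01x5 ≥ 0.1   (sulfur)
  0.52x5 ≥ 0.35   (phosphorus (P₂O₅))
  x4 ≤ 1.7
  x1, x2, x3, x4, x5, x6 ≥ 0.
The minimum-cost mix takes nothing from potassium nitrate, ammonium nitrate — only urea, ammonium sulfate, muriate of potash, MAP. The potassium (K₂O), nitrogen, sulfur, phosphorus (P₂O₅) requirements are met with equality.
Solving gives x2 = 0.8673, x3 = 0.3731, x4 = 0.3966, x5 = 0.6731.
Hence cost = 0.41·0.8673 + 0.33·0.3731 + 0.33·0.3966 + 0.61·0.6731 = R$1.0202.

R$1.02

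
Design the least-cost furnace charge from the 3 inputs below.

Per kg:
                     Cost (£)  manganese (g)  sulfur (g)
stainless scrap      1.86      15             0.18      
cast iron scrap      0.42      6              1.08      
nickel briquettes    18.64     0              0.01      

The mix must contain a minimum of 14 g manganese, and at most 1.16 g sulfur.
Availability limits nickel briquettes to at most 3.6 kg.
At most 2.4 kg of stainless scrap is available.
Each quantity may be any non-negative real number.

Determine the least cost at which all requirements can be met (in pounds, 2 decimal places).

£1.42

Let x1 = kg of stainless scrap, x2 = kg of cast iron scrap, x3 = kg of nickel briquettes.
Minimise 1.86x1 + 0.42x2 + 18.64x3 s.t.:
  15x1 + 6x2 ≥ 14   (manganese)
  0.18x1 + 1.08x2 + 0.01x3 ≤ 1.16   (sulfur)
  x3 ≤ 3.6
  x1 ≤ 2.4
  x1, x2, x3 ≥ 0.
At the optimum only stainless scrap, cast iron scrap are positive (nickel briquettes = 0). There the manganese and sulfur constraints are tight.
That vertex is x1 = 0.5397, x2 = 0.9841.
Total cost: 1.86·0.5397 + 0.42·0.9841 = 1.4172.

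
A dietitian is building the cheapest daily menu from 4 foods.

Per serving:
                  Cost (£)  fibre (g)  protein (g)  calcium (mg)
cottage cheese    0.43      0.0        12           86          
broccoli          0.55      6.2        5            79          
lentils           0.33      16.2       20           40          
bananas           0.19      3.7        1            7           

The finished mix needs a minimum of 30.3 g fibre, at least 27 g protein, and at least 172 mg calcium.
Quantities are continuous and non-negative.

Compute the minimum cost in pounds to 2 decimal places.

£1.10

Set it up as a linear program. Let x1 = servings of cottage cheese, x2 = servings of broccoli, x3 = servings of lentils, x4 = servings of bananas.
Minimize 0.43x1 + 0.55x2 + 0.33x3 + 0.19x4 with:
  6.2x2 + 16.2x3 + 3.7x4 ≥ 30.3   (fibre)
  12x1 + 5x2 + 20x3 + 1x4 ≥ 27   (protein)
  86x1 + 79x2 + 40x3 + 7x4 ≥ 172   (calcium)
  x1, x2, x3, x4 ≥ 0.
The optimal basis is {cottage cheese, lentils}; broccoli, bananas drop out. Binding constraints: fibre and calcium.
Solving gives x1 = 1.13, x3 = 1.87.
Hence cost = 0.43·1.13 + 0.33·1.87 = £1.1030.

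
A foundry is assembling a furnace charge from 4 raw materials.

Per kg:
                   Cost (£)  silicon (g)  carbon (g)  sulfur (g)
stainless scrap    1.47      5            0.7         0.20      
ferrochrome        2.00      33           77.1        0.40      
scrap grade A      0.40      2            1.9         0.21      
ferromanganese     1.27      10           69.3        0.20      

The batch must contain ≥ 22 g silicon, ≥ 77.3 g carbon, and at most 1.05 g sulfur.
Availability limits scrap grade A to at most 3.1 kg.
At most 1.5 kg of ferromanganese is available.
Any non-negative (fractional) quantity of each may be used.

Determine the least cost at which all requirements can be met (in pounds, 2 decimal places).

Set it up as a linear program. Let x1 = kg of stainless scrap, x2 = kg of ferrochrome, x3 = kg of scrap grade A, x4 = kg of ferromanganese.
Minimise 1.47x1 + 2x2 + 0.4x3 + 1.27x4 with:
  5x1 + 33x2 + 2x3 + 10x4 ≥ 22   (silicon)
  0.7x1 + 77.1x2 + 1.9x3 + 69.3x4 ≥ 77.3   (carbon)
  0.2x1 + 0.4x2 + 0.21x3 + 0.2x4 ≤ 1.05   (sulfur)
  x3 ≤ 3.1
  x4 ≤ 1.5
  x1, x2, x3, x4 ≥ 0.
The optimal basis is {ferrochrome, ferromanganese}; stainless scrap, scrap grade A drop out. The silicon and carbon requirements are met with equality.
Solving gives x2 = 0.4958, x4 = 0.5638.
Objective = 2·0.4958 + 1.27·0.5638 = 1.7076.

£1.71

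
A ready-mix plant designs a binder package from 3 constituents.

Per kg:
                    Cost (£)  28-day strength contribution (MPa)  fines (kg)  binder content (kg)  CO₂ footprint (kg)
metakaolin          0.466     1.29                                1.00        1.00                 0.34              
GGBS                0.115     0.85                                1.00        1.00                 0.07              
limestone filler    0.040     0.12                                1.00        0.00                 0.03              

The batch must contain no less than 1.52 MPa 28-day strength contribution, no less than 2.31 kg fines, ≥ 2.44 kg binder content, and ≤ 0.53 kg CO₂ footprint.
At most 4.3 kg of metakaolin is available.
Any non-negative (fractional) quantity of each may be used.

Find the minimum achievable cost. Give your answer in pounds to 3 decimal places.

£0.281

This is a linear program. Let x1 = kg of metakaolin, x2 = kg of GGBS, x3 = kg of limestone filler.
Minimize 0.466x1 + 0.115x2 + 0.04x3 with:
  1.29x1 + 0.85x2 + 0.12x3 ≥ 1.52   (28-day strength contribution)
  1x1 + 1x2 + 1x3 ≥ 2.31   (fines)
  1x1 + 1x2 ≥ 2.44   (binder content)
  0.34x1 + 0.07x2 + 0.03x3 ≤ 0.53   (CO₂ footprint)
  x1 ≤ 4.3
  x1, x2, x3 ≥ 0.
At the optimum only GGBS is positive (metakaolin, limestone filler = 0). The binder content requirement is met with equality.
Optimal quantities: GGBS = 2.44 kg.
Hence cost = 0.115·2.44 = £0.28060.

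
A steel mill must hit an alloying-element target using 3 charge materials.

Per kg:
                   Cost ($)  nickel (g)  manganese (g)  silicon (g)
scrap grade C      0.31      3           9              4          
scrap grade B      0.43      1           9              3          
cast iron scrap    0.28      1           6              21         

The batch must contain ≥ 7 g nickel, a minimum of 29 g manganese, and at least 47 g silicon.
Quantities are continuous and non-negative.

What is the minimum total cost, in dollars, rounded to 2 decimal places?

$1.14

Treat it as an LP. Let x1 = kg of scrap grade C, x2 = kg of scrap grade B, x3 = kg of cast iron scrap.
Minimize 0.31x1 + 0.43x2 + 0.28x3 with:
  3x1 + 1x2 + 1x3 ≥ 7   (nickel)
  9x1 + 9x2 + 6x3 ≥ 29   (manganese)
  4x1 + 3x2 + 21x3 ≥ 47   (silicon)
  x1, x2, x3 ≥ 0.
The optimal basis is {scrap grade C, cast iron scrap}; scrap grade B drops out. There the manganese and silicon constraints are tight.
So scrap grade C = 1.982 kg, cast iron scrap = 1.861 kg.
Hence cost = 0.31·1.982 + 0.28·1.861 = $1.1355.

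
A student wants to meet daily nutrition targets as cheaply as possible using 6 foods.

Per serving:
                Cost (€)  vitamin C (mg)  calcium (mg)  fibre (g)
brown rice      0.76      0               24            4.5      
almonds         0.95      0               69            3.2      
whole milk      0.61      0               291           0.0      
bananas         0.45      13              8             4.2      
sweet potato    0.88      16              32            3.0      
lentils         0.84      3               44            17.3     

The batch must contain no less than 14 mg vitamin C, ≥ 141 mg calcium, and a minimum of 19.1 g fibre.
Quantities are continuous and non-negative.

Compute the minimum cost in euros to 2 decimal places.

Set it up as a linear program. Let x1 = servings of brown rice, x2 = servings of almonds, x3 = servings of whole milk, x4 = servings of bananas, x5 = servings of sweet potato, x6 = servings of lentils.
Minimise 0.76x1 + 0.95x2 + 0.61x3 + 0.45x4 + 0.88x5 + 0.84x6 s.t.:
  13x4 + 16x5 + 3x6 ≥ 14   (vitamin C)
  24x1 + 69x2 + 291x3 + 8x4 + 32x5 + 44x6 ≥ 141   (calcium)
  4.5x1 + 3.2x2 + 4.2x4 + 3x5 + 17.3x6 ≥ 19.1   (fibre)
  x1, x2, x3, x4, x5, x6 ≥ 0.
The minimum-cost mix takes nothing from brown rice, almonds, sweet potato — only whole milk, bananas, lentils. The vitamin C, calcium, fibre requirements are met with equality.
That vertex is x3 = 0.3256, x4 = 0.8709, x6 = 0.8926.
Hence cost = 0.61·0.3256 + 0.45·0.8709 + 0.84·0.8926 = €1.3403.

€1.34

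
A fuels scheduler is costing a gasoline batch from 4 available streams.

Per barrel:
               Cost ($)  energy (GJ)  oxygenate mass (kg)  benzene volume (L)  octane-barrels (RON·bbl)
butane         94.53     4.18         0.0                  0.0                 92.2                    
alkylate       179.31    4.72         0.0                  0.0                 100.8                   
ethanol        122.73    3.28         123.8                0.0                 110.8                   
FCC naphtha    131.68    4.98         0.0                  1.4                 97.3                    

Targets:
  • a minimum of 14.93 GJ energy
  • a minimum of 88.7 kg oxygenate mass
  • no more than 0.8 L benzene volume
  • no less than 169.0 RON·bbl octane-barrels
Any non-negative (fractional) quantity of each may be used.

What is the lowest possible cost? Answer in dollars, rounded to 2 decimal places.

Let x1 = barrels of butane, x2 = barrels of alkylate, x3 = barrels of ethanol, x4 = barrels of FCC naphtha.
Minimize 94.53x1 + 179.31x2 + 122.73x3 + 131.68x4 subject to:
  4.18x1 + 4.72x2 + 3.28x3 + 4.98x4 ≥ 14.93   (energy)
  123.8x3 ≥ 88.7   (oxygenate mass)
  1.4x4 ≤ 0.8   (benzene volume)
  92.2x1 + 100.8x2 + 110.8x3 + 97.3x4 ≥ 169   (octane-barrels)
  x1, x2, x3, x4 ≥ 0.
The optimal basis is {butane, ethanol}; alkylate, FCC naphtha drop out. The energy and oxygenate mass requirements are met with equality.
So butane = 3.0096 barrels, ethanol = 0.71648 barrels.
Hence cost = 94.53·3.0096 + 122.73·0.71648 = $372.4311.

$372.43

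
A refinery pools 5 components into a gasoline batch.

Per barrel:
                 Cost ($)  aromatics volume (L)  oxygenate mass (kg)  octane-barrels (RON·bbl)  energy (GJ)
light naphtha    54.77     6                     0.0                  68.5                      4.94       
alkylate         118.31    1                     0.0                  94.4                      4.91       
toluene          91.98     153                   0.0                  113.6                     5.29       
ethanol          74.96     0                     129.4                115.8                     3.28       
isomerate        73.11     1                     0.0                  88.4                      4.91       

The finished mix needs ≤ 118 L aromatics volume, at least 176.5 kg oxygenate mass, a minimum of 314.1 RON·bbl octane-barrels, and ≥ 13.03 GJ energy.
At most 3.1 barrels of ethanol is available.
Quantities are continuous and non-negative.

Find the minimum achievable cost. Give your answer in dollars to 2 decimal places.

This is a linear program. Let x1 = barrels of light naphtha, x2 = barrels of alkylate, x3 = barrels of toluene, x4 = barrels of ethanol, x5 = barrels of isomerate.
min 54.77x1 + 118.31x2 + 91.98x3 + 74.96x4 + 73.11x5 subject to:
  6x1 + 1x2 + 153x3 + 1x5 ≤ 118   (aromatics volume)
  129.4x4 ≥ 176.5   (oxygenate mass)
  68.5x1 + 94.4x2 + 113.6x3 + 115.8x4 + 88.4x5 ≥ 314.1   (octane-barrels)
  4.94x1 + 4.91x2 + 5.29x3 + 3.28x4 + 4.91x5 ≥ 13.03   (energy)
  x4 ≤ 3.1
  x1, x2, x3, x4, x5 ≥ 0.
The optimal basis is {light naphtha, ethanol}; alkylate, toluene, isomerate drop out. There the octane-barrels and energy constraints are tight.
Solving gives x1 = 1.3778, x4 = 1.8974.
Cost = 54.77·1.3778 + 74.96·1.8974 = 217.6912.

$217.69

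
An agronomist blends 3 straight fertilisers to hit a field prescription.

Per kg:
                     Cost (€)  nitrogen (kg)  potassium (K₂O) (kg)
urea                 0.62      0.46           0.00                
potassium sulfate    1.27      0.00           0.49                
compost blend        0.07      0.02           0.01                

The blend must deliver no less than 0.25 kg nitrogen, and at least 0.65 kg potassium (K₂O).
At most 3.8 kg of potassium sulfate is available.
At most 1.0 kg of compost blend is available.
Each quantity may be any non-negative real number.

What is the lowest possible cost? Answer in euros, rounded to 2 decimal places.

Let x1 = kg of urea, x2 = kg of potassium sulfate, x3 = kg of compost blend.
Minimise 0.62x1 + 1.27x2 + 0.07x3 s.t.:
  0.46x1 + 0.02x3 ≥ 0.25   (nitrogen)
  0.49x2 + 0.01x3 ≥ 0.65   (potassium (K₂O))
  x2 ≤ 3.8
  x3 ≤ 1
  x1, x2, x3 ≥ 0.
The cheapest feasible vertex uses only urea, potassium sulfate; compost blend is not used. There the nitrogen and potassium (K₂O) constraints are tight.
Solving gives x1 = 0.5435, x2 = 1.327.
Total cost: 0.62·0.5435 + 1.27·1.327 = 2.0223.

€2.02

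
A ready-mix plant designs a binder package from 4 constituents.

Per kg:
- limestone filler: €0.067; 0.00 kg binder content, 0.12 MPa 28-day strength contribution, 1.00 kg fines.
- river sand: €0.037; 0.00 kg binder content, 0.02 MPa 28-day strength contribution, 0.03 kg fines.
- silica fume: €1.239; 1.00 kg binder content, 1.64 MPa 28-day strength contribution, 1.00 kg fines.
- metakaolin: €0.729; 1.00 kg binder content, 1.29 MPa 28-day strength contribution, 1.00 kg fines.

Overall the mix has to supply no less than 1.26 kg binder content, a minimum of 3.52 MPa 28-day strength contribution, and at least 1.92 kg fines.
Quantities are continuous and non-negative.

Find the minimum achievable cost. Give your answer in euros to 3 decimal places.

Let x1 = kg of limestone filler, x2 = kg of river sand, x3 = kg of silica fume, x4 = kg of metakaolin.
Minimize 0.067x1 + 0.037x2 + 1.239x3 + 0.729x4 with:
  1x3 + 1x4 ≥ 1.26   (binder content)
  0.12x1 + 0.02x2 + 1.64x3 + 1.29x4 ≥ 3.52   (28-day strength contribution)
  1x1 + 0.03x2 + 1x3 + 1x4 ≥ 1.92   (fines)
  x1, x2, x3, x4 ≥ 0.
The optimal basis is {limestone filler, metakaolin}; river sand, silica fume drop out. The binder content and 28-day strength contribution requirements are met with equality.
Optimal quantities: limestone filler = 15.79 kg, metakaolin = 1.26 kg.
Cost = 0.067·15.79 + 0.729·1.26 = 1.97647.

€1.976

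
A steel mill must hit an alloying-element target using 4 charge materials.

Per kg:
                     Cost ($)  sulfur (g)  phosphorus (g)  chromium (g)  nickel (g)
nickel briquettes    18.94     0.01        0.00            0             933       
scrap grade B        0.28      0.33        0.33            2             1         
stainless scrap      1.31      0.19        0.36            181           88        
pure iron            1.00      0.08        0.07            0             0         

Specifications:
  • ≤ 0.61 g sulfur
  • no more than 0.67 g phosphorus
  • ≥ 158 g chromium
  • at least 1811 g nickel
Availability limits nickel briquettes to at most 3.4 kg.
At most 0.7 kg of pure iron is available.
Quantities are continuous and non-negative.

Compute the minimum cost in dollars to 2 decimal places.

This is a linear program. Let x1 = kg of nickel briquettes, x2 = kg of scrap grade B, x3 = kg of stainless scrap, x4 = kg of pure iron.
Minimize 18.94x1 + 0.28x2 + 1.31x3 + 1x4 s.t.:
  0.01x1 + 0.33x2 + 0.19x3 + 0.08x4 ≤ 0.61   (sulfur)
  0.33x2 + 0.36x3 + 0.07x4 ≤ 0.67   (phosphorus)
  2x2 + 181x3 ≥ 158   (chromium)
  933x1 + 1x2 + 88x3 ≥ 1811   (nickel)
  x1 ≤ 3.4
  x4 ≤ 0.7
  x1, x2, x3, x4 ≥ 0.
The cheapest feasible vertex uses only nickel briquettes, stainless scrap; scrap grade B, pure iron are not used. The phosphorus and nickel requirements are met with equality.
That vertex is x1 = 1.7655, x3 = 1.8611.
Hence cost = 18.94·1.7655 + 1.31·1.8611 = $35.8766.

$35.88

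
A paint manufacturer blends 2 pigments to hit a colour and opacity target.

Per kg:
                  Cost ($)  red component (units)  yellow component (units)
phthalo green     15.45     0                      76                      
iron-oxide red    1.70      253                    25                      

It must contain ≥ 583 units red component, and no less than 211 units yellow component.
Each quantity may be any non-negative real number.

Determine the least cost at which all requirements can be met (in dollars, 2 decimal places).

Set it up as a linear program. Let x1 = kg of phthalo green, x2 = kg of iron-oxide red.
Minimize 15.45x1 + 1.7x2 with:
  253x2 ≥ 583   (red component)
  76x1 + 25x2 ≥ 211   (yellow component)
  x1, x2 ≥ 0.
The cheapest feasible vertex uses only iron-oxide red; phthalo green is not used. There the yellow component constraint is tight.
Solving gives x2 = 8.44.
Hence cost = 1.7·8.44 = $14.3480.

$14.35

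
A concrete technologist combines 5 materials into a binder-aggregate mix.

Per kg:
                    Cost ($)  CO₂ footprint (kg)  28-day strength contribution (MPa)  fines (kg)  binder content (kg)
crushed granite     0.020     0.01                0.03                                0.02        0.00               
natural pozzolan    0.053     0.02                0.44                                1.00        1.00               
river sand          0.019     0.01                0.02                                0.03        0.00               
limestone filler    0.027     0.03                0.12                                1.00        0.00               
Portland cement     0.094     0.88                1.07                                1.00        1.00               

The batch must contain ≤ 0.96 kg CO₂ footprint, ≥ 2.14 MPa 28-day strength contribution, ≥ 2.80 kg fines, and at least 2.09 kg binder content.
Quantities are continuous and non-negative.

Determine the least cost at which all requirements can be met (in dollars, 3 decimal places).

$0.222

This is a linear program. Let x1 = kg of crushed granite, x2 = kg of natural pozzolan, x3 = kg of river sand, x4 = kg of limestone filler, x5 = kg of Portland cement.
Minimise 0.02x1 + 0.053x2 + 0.019x3 + 0.027x4 + 0.094x5 s.t.:
  0.01x1 + 0.02x2 + 0.01x3 + 0.03x4 + 0.88x5 ≤ 0.96   (CO₂ footprint)
  0.03x1 + 0.44x2 + 0.02x3 + 0.12x4 + 1.07x5 ≥ 2.14   (28-day strength contribution)
  0.02x1 + 1x2 + 0.03x3 + 1x4 + 1x5 ≥ 2.8   (fines)
  1x2 + 1x5 ≥ 2.09   (binder content)
  x1, x2, x3, x4, x5 ≥ 0.
The minimum-cost mix takes nothing from crushed granite, river sand, limestone filler — only natural pozzolan, Portland cement. There the CO₂ footprint and 28-day strength contribution constraints are tight.
Solving gives x2 = 2.34, x5 = 1.038.
Objective = 0.053·2.34 + 0.094·1.038 = 0.22159.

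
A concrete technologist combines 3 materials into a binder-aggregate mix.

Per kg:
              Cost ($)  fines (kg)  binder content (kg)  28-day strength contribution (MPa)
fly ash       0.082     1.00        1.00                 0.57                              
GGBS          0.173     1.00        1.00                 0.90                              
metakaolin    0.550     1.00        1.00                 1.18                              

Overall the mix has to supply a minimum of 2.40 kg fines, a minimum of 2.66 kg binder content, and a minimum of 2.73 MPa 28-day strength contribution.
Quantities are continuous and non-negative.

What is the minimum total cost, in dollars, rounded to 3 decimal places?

Treat it as an LP. Let x1 = kg of fly ash, x2 = kg of GGBS, x3 = kg of metakaolin.
Minimise 0.082x1 + 0.173x2 + 0.55x3 with:
  1x1 + 1x2 + 1x3 ≥ 2.4   (fines)
  1x1 + 1x2 + 1x3 ≥ 2.66   (binder content)
  0.57x1 + 0.9x2 + 1.18x3 ≥ 2.73   (28-day strength contribution)
  x1, x2, x3 ≥ 0.
The minimum-cost mix takes nothing from GGBS, metakaolin — only fly ash. There the 28-day strength contribution constraint is tight.
So fly ash = 4.789 kg.
Cost = 0.082·4.789 = 0.39270.

$0.393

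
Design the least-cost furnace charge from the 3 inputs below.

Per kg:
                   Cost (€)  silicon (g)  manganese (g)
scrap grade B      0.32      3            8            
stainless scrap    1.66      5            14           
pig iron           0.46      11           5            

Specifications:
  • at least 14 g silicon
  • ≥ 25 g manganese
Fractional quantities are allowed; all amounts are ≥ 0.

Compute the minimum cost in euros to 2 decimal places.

Treat it as an LP. Let x1 = kg of scrap grade B, x2 = kg of stainless scrap, x3 = kg of pig iron.
Minimise 0.32x1 + 1.66x2 + 0.46x3 s.t.:
  3x1 + 5x2 + 11x3 ≥ 14   (silicon)
  8x1 + 14x2 + 5x3 ≥ 25   (manganese)
  x1, x2, x3 ≥ 0.
The minimum-cost mix takes nothing from stainless scrap — only scrap grade B, pig iron. Binding constraints: silicon and manganese.
So scrap grade B = 2.808 kg, pig iron = 0.5068 kg.
Total cost: 0.32·2.808 + 0.46·0.5068 = 1.1317.

€1.13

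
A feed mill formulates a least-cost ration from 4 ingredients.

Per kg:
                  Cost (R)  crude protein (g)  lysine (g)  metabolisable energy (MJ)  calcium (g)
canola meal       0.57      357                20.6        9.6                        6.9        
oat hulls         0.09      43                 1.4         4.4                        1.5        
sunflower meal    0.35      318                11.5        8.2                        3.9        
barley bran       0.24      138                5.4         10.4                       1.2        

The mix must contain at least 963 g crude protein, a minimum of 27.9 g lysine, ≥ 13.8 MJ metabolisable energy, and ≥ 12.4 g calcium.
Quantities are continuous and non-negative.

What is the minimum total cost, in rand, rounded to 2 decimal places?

R1.09

Treat it as an LP. Let x1 = kg of canola meal, x2 = kg of oat hulls, x3 = kg of sunflower meal, x4 = kg of barley bran.
Minimize 0.57x1 + 0.09x2 + 0.35x3 + 0.24x4 subject to:
  357x1 + 43x2 + 318x3 + 138x4 ≥ 963   (crude protein)
  20.6x1 + 1.4x2 + 11.5x3 + 5.4x4 ≥ 27.9   (lysine)
  9.6x1 + 4.4x2 + 8.2x3 + 10.4x4 ≥ 13.8   (metabolisable energy)
  6.9x1 + 1.5x2 + 3.9x3 + 1.2x4 ≥ 12.4   (calcium)
  x1, x2, x3, x4 ≥ 0.
The optimal basis is {oat hulls, sunflower meal}; canola meal, barley bran drop out. The crude protein and calcium requirements are met with equality.
Solving gives x2 = 0.6062, x3 = 2.946.
Total cost: 0.09·0.6062 + 0.35·2.946 = 1.0857.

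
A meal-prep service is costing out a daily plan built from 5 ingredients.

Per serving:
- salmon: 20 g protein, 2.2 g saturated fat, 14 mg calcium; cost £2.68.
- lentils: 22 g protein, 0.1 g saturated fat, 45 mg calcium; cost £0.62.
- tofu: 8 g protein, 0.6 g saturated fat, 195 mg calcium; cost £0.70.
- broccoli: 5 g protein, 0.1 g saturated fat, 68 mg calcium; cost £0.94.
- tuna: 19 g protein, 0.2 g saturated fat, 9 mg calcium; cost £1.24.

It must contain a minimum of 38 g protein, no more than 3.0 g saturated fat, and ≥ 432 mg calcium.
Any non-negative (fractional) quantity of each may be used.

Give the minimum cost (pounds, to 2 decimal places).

£2.01

This is a linear program. Let x1 = servings of salmon, x2 = servings of lentils, x3 = servings of tofu, x4 = servings of broccoli, x5 = servings of tuna.
Minimise 2.68x1 + 0.62x2 + 0.7x3 + 0.94x4 + 1.24x5 subject to:
  20x1 + 22x2 + 8x3 + 5x4 + 19x5 ≥ 38   (protein)
  2.2x1 + 0.1x2 + 0.6x3 + 0.1x4 + 0.2x5 ≤ 3   (saturated fat)
  14x1 + 45x2 + 195x3 + 68x4 + 9x5 ≥ 432   (calcium)
  x1, x2, x3, x4, x5 ≥ 0.
The minimum-cost mix takes nothing from salmon, broccoli, tuna — only lentils, tofu. The protein and calcium requirements are met with equality.
Solving gives x2 = 1.006, x3 = 1.983.
Objective = 0.62·1.006 + 0.7·1.983 = 2.0118.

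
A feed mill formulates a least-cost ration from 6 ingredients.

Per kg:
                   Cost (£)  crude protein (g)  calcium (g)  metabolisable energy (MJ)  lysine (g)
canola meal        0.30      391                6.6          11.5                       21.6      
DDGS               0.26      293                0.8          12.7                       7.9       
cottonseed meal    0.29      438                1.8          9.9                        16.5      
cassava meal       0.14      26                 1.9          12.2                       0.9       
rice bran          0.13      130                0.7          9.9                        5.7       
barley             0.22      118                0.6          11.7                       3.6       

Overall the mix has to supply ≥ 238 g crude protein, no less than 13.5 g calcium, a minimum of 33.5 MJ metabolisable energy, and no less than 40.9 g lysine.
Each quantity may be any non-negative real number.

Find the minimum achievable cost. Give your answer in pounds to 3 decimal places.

Set it up as a linear program. Let x1 = kg of canola meal, x2 = kg of DDGS, x3 = kg of cottonseed meal, x4 = kg of cassava meal, x5 = kg of rice bran, x6 = kg of barley.
Minimise 0.3x1 + 0.26x2 + 0.29x3 + 0.14x4 + 0.13x5 + 0.22x6 subject to:
  391x1 + 293x2 + 438x3 + 26x4 + 130x5 + 118x6 ≥ 238   (crude protein)
  6.6x1 + 0.8x2 + 1.8x3 + 1.9x4 + 0.7x5 + 0.6x6 ≥ 13.5   (calcium)
  11.5x1 + 12.7x2 + 9.9x3 + 12.2x4 + 9.9x5 + 11.7x6 ≥ 33.5   (metabolisable energy)
  21.6x1 + 7.9x2 + 16.5x3 + 0.9x4 + 5.7x5 + 3.6x6 ≥ 40.9   (lysine)
  x1, x2, x3, x4, x5, x6 ≥ 0.
At the optimum only canola meal, cassava meal, rice bran are positive (DDGS, cottonseed meal, barley = 0). Binding constraints: calcium, metabolisable energy, lysine.
So canola meal = 1.777 kg, cassava meal = 0.8173 kg, rice bran = 0.3124 kg.
Total cost: 0.3·1.777 + 0.14·0.8173 + 0.13·0.3124 = 0.68813.

£0.688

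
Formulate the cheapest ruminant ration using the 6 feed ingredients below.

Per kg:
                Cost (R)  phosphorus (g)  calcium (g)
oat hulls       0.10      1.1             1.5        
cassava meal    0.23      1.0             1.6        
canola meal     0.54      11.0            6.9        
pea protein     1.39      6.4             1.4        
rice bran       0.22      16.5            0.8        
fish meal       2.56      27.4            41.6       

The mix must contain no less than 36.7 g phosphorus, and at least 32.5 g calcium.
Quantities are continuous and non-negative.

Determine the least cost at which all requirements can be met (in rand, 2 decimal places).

Treat it as an LP. Let x1 = kg of oat hulls, x2 = kg of cassava meal, x3 = kg of canola meal, x4 = kg of pea protein, x5 = kg of rice bran, x6 = kg of fish meal.
Minimize 0.1x1 + 0.23x2 + 0.54x3 + 1.39x4 + 0.22x5 + 2.56x6 s.t.:
  1.1x1 + 1x2 + 11x3 + 6.4x4 + 16.5x5 + 27.4x6 ≥ 36.7   (phosphorus)
  1.5x1 + 1.6x2 + 6.9x3 + 1.4x4 + 0.8x5 + 41.6x6 ≥ 32.5   (calcium)
  x1, x2, x3, x4, x5, x6 ≥ 0.
The optimal basis is {rice bran, fish meal}; oat hulls, cassava meal, canola meal, pea protein drop out. There the phosphorus and calcium constraints are tight.
Optimal quantities: rice bran = 0.9575 kg, fish meal = 0.7628 kg.
Cost = 0.22·0.9575 + 2.56·0.7628 = 2.1634.

R2.16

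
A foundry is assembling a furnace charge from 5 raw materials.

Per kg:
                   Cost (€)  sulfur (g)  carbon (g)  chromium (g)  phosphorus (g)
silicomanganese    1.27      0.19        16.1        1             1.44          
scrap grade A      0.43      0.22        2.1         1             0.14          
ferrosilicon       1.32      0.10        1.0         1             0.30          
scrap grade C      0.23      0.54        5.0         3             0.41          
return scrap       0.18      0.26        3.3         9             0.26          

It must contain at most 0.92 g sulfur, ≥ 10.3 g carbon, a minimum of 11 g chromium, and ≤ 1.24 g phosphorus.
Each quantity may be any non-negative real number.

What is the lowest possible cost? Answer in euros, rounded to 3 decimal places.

Set it up as a linear program. Let x1 = kg of silicomanganese, x2 = kg of scrap grade A, x3 = kg of ferrosilicon, x4 = kg of scrap grade C, x5 = kg of return scrap.
min 1.27x1 + 0.43x2 + 1.32x3 + 0.23x4 + 0.18x5 s.t.:
  0.19x1 + 0.22x2 + 0.1x3 + 0.54x4 + 0.26x5 ≤ 0.92   (sulfur)
  16.1x1 + 2.1x2 + 1x3 + 5x4 + 3.3x5 ≥ 10.3   (carbon)
  1x1 + 1x2 + 1x3 + 3x4 + 9x5 ≥ 11   (chromium)
  1.44x1 + 0.14x2 + 0.3x3 + 0.41x4 + 0.26x5 ≤ 1.24   (phosphorus)
  x1, x2, x3, x4, x5 ≥ 0.
The cheapest feasible vertex uses only scrap grade C, return scrap; silicomanganese, scrap grade A, ferrosilicon are not used. There the sulfur and carbon constraints are tight.
So scrap grade C = 0.7427 kg, return scrap = 1.996 kg.
Hence cost = 0.23·0.7427 + 0.18·1.996 = €0.53010.

€0.530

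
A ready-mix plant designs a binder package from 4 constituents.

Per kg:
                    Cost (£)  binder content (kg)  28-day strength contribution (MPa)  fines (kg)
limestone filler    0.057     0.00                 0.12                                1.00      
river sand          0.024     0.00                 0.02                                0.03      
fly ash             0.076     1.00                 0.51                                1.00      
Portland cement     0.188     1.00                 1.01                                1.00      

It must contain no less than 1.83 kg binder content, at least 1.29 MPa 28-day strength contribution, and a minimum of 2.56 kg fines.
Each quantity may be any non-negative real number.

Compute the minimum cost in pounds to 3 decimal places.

This is a linear program. Let x1 = kg of limestone filler, x2 = kg of river sand, x3 = kg of fly ash, x4 = kg of Portland cement.
Minimize 0.057x1 + 0.024x2 + 0.076x3 + 0.188x4 subject to:
  1x3 + 1x4 ≥ 1.83   (binder content)
  0.12x1 + 0.02x2 + 0.51x3 + 1.01x4 ≥ 1.29   (28-day strength contribution)
  1x1 + 0.03x2 + 1x3 + 1x4 ≥ 2.56   (fines)
  x1, x2, x3, x4 ≥ 0.
At the optimum only limestone filler, fly ash are positive (river sand, Portland cement = 0). Binding constraints: 28-day strength contribution and fines.
Optimal quantities: limestone filler = 0.04 kg, fly ash = 2.52 kg.
Hence cost = 0.057·0.04 + 0.076·2.52 = £0.19380.

£0.194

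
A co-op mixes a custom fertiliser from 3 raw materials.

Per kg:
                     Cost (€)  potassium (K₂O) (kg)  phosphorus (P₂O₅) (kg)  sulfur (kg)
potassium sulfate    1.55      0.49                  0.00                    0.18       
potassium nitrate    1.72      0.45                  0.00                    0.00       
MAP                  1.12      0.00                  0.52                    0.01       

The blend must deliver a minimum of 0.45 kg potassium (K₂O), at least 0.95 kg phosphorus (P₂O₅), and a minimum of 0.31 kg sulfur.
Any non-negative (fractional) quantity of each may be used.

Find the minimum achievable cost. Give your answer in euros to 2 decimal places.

Let x1 = kg of potassium sulfate, x2 = kg of potassium nitrate, x3 = kg of MAP.
min 1.55x1 + 1.72x2 + 1.12x3 s.t.:
  0.49x1 + 0.45x2 ≥ 0.45   (potassium (K₂O))
  0.52x3 ≥ 0.95   (phosphorus (P₂O₅))
  0.18x1 + 0.01x3 ≥ 0.31   (sulfur)
  x1, x2, x3 ≥ 0.
The minimum-cost mix takes nothing from potassium nitrate — only potassium sulfate, MAP. There the phosphorus (P₂O₅) and sulfur constraints are tight.
Solving gives x1 = 1.621, x3 = 1.827.
Hence cost = 1.55·1.621 + 1.12·1.827 = €4.5588.

€4.56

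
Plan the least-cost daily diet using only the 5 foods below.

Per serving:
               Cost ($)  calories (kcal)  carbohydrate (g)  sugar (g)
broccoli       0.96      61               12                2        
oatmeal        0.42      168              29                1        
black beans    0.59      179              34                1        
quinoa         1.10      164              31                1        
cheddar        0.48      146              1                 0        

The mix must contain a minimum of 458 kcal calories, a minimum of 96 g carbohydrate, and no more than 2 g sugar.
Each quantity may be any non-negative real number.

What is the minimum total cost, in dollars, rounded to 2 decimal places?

$14.62

Set it up as a linear program. Let x1 = servings of broccoli, x2 = servings of oatmeal, x3 = servings of black beans, x4 = servings of quinoa, x5 = servings of cheddar.
Minimize 0.96x1 + 0.42x2 + 0.59x3 + 1.1x4 + 0.48x5 with:
  61x1 + 168x2 + 179x3 + 164x4 + 146x5 ≥ 458   (calories)
  12x1 + 29x2 + 34x3 + 31x4 + 1x5 ≥ 96   (carbohydrate)
  2x1 + 1x2 + 1x3 + 1x4 ≤ 2   (sugar)
  x1, x2, x3, x4, x5 ≥ 0.
The minimum-cost mix takes nothing from broccoli, oatmeal, quinoa — only black beans, cheddar. Binding constraints: carbohydrate and sugar.
So black beans = 2 servings, cheddar = 28 servings.
Hence cost = 0.59·2 + 0.48·28 = $14.6200.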